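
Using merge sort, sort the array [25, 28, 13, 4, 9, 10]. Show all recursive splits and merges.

Merge sort trace:

Split: [25, 28, 13, 4, 9, 10] -> [25, 28, 13] and [4, 9, 10]
  Split: [25, 28, 13] -> [25] and [28, 13]
    Split: [28, 13] -> [28] and [13]
    Merge: [28] + [13] -> [13, 28]
  Merge: [25] + [13, 28] -> [13, 25, 28]
  Split: [4, 9, 10] -> [4] and [9, 10]
    Split: [9, 10] -> [9] and [10]
    Merge: [9] + [10] -> [9, 10]
  Merge: [4] + [9, 10] -> [4, 9, 10]
Merge: [13, 25, 28] + [4, 9, 10] -> [4, 9, 10, 13, 25, 28]

Final sorted array: [4, 9, 10, 13, 25, 28]

The merge sort proceeds by recursively splitting the array and merging sorted halves.
After all merges, the sorted array is [4, 9, 10, 13, 25, 28].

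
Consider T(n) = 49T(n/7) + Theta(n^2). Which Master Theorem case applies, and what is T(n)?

Master Theorem for T(n) = 49T(n/7) + O(n^2):

a = 49, b = 7, c = 2
log_b(a) = log_7(49) = 2.0000

Case 2: c = 2 = log_7(49) = 2.0000
T(n) = O(n^2 log n) = O(n^2 log n)

For T(n) = 49T(n/7) + O(n^2): log_7(49) = 2.0000. This is Case 2 of the Master Theorem (c = log_b(a), equal work at all levels), giving O(n^2 log n).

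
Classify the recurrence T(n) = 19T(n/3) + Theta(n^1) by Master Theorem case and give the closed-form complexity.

Master Theorem for T(n) = 19T(n/3) + O(n^1):

a = 19, b = 3, c = 1
log_b(a) = log_3(19) = 2.6801

Case 1: c = 1 < log_3(19) = 2.6801
T(n) = O(n^(log_3 19))

For T(n) = 19T(n/3) + O(n^1): log_3(19) = 2.6801. This is Case 1 of the Master Theorem (c < log_b(a), work dominated by leaves), giving O(n^(log_3 19)).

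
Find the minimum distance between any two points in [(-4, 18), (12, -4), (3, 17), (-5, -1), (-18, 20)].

Computing all pairwise distances among 5 points:

d((-4, 18), (12, -4)) = 27.2029
d((-4, 18), (3, 17)) = 7.0711 <-- minimum
d((-4, 18), (-5, -1)) = 19.0263
d((-4, 18), (-18, 20)) = 14.1421
d((12, -4), (3, 17)) = 22.8473
d((12, -4), (-5, -1)) = 17.2627
d((12, -4), (-18, 20)) = 38.4187
d((3, 17), (-5, -1)) = 19.6977
d((3, 17), (-18, 20)) = 21.2132
d((-5, -1), (-18, 20)) = 24.6982

Closest pair: (-4, 18) and (3, 17) with distance 7.0711

The closest pair is (-4, 18) and (3, 17) with Euclidean distance 7.0711. For 5 points, brute-force pairwise comparison is shown above. For large n, the divide-and-conquer algorithm (sort by x, recurse on halves, check the dividing strip) achieves O(n log n).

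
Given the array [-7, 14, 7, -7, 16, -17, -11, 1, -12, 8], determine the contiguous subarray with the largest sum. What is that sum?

Using Kadane's algorithm on [-7, 14, 7, -7, 16, -17, -11, 1, -12, 8]:

Scanning through the array:
Position 1 (value 14): max_ending_here = 14, max_so_far = 14
Position 2 (value 7): max_ending_here = 21, max_so_far = 21
Position 3 (value -7): max_ending_here = 14, max_so_far = 21
Position 4 (value 16): max_ending_here = 30, max_so_far = 30
Position 5 (value -17): max_ending_here = 13, max_so_far = 30
Position 6 (value -11): max_ending_here = 2, max_so_far = 30
Position 7 (value 1): max_ending_here = 3, max_so_far = 30
Position 8 (value -12): max_ending_here = -9, max_so_far = 30
Position 9 (value 8): max_ending_here = 8, max_so_far = 30

Maximum subarray: [14, 7, -7, 16]
Maximum sum: 30

The maximum subarray is [14, 7, -7, 16] with sum 30. This subarray runs from index 1 to index 4.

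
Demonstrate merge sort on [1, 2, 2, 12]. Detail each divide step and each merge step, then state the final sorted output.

Merge sort trace:

Split: [1, 2, 2, 12] -> [1, 2] and [2, 12]
  Split: [1, 2] -> [1] and [2]
  Merge: [1] + [2] -> [1, 2]
  Split: [2, 12] -> [2] and [12]
  Merge: [2] + [12] -> [2, 12]
Merge: [1, 2] + [2, 12] -> [1, 2, 2, 12]

Final sorted array: [1, 2, 2, 12]

The merge sort proceeds by recursively splitting the array and merging sorted halves.
After all merges, the sorted array is [1, 2, 2, 12].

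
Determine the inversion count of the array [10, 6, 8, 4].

Finding inversions in [10, 6, 8, 4]:

(0, 1): arr[0]=10 > arr[1]=6
(0, 2): arr[0]=10 > arr[2]=8
(0, 3): arr[0]=10 > arr[3]=4
(1, 3): arr[1]=6 > arr[3]=4
(2, 3): arr[2]=8 > arr[3]=4

Total inversions: 5

The array has 5 inversion(s): (0,1), (0,2), (0,3), (1,3), (2,3). Each pair (i,j) satisfies i < j and arr[i] > arr[j].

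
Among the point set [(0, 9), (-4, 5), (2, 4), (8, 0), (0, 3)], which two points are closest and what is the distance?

Computing all pairwise distances among 5 points:

d((0, 9), (-4, 5)) = 5.6569
d((0, 9), (2, 4)) = 5.3852
d((0, 9), (8, 0)) = 12.0416
d((0, 9), (0, 3)) = 6.0
d((-4, 5), (2, 4)) = 6.0828
d((-4, 5), (8, 0)) = 13.0
d((-4, 5), (0, 3)) = 4.4721
d((2, 4), (8, 0)) = 7.2111
d((2, 4), (0, 3)) = 2.2361 <-- minimum
d((8, 0), (0, 3)) = 8.544

Closest pair: (2, 4) and (0, 3) with distance 2.2361

The closest pair is (2, 4) and (0, 3) with Euclidean distance 2.2361. For 5 points, brute-force pairwise comparison is shown above. For large n, the divide-and-conquer algorithm (sort by x, recurse on halves, check the dividing strip) achieves O(n log n).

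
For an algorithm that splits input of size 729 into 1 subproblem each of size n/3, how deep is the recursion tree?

For divide and conquer with division factor 3:

Problem sizes at each level:
Level 0: 729
Level 1: 243
Level 2: 81
Level 3: 27
Level 4: 9
Level 5: 3
Level 6: 1

The root is level 0 and the size-1 base case is level 6 (the tree spans levels 0 through 6, i.e. 7 levels counting the root), so the depth is the number of divisions: log_3(729) = 6

The recursion tree depth is log_3(729) = 6. At each level, the problem size is divided by 3, so it takes 6 divisions to reduce to a base case of size 1. The algorithm makes 1 recursive call at each level.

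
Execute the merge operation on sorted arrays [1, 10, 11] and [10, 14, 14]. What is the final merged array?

Merging process:

Compare 1 vs 10: take 1 from left. Merged: [1]
Compare 10 vs 10: take 10 from left. Merged: [1, 10]
Compare 11 vs 10: take 10 from right. Merged: [1, 10, 10]
Compare 11 vs 14: take 11 from left. Merged: [1, 10, 10, 11]
Append remaining from right: [14, 14]. Merged: [1, 10, 10, 11, 14, 14]

Final merged array: [1, 10, 10, 11, 14, 14]
Total comparisons: 4

The merged array is [1, 10, 10, 11, 14, 14], requiring 4 comparisons. The merge step runs in O(n) time where n is the total number of elements.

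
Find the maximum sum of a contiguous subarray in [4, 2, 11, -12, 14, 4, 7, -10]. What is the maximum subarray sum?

Using Kadane's algorithm on [4, 2, 11, -12, 14, 4, 7, -10]:

Scanning through the array:
Position 1 (value 2): max_ending_here = 6, max_so_far = 6
Position 2 (value 11): max_ending_here = 17, max_so_far = 17
Position 3 (value -12): max_ending_here = 5, max_so_far = 17
Position 4 (value 14): max_ending_here = 19, max_so_far = 19
Position 5 (value 4): max_ending_here = 23, max_so_far = 23
Position 6 (value 7): max_ending_here = 30, max_so_far = 30
Position 7 (value -10): max_ending_here = 20, max_so_far = 30

Maximum subarray: [4, 2, 11, -12, 14, 4, 7]
Maximum sum: 30

The maximum subarray is [4, 2, 11, -12, 14, 4, 7] with sum 30. This subarray runs from index 0 to index 6.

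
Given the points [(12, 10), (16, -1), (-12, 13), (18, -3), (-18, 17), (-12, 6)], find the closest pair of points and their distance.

Computing all pairwise distances among 6 points:

d((12, 10), (16, -1)) = 11.7047
d((12, 10), (-12, 13)) = 24.1868
d((12, 10), (18, -3)) = 14.3178
d((12, 10), (-18, 17)) = 30.8058
d((12, 10), (-12, 6)) = 24.3311
d((16, -1), (-12, 13)) = 31.305
d((16, -1), (18, -3)) = 2.8284 <-- minimum
d((16, -1), (-18, 17)) = 38.4708
d((16, -1), (-12, 6)) = 28.8617
d((-12, 13), (18, -3)) = 34.0
d((-12, 13), (-18, 17)) = 7.2111
d((-12, 13), (-12, 6)) = 7.0
d((18, -3), (-18, 17)) = 41.1825
d((18, -3), (-12, 6)) = 31.3209
d((-18, 17), (-12, 6)) = 12.53

Closest pair: (16, -1) and (18, -3) with distance 2.8284

The closest pair is (16, -1) and (18, -3) with Euclidean distance 2.8284. For 6 points, brute-force pairwise comparison is shown above. For large n, the divide-and-conquer algorithm (sort by x, recurse on halves, check the dividing strip) achieves O(n log n).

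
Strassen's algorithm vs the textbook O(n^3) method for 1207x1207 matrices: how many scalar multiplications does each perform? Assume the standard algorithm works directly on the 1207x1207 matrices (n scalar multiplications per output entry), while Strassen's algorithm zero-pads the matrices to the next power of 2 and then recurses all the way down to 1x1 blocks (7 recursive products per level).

Matrix multiplication for 1207x1207 matrices:

Strassen's algorithm requires power-of-2 dimensions. Pad 1207x1207 to 2048x2048 (next power of 2).

Standard algorithm: 1207^3 = 1758416743 multiplications
Strassen's algorithm: 7^(log2(2048)) = 7^11 = 1977326743 multiplications
Difference: 1758416743 - 1977326743 = -218910000 (Strassen uses MORE here due to padding overhead — for small or just-over-power-of-2 n, padding can outweigh the per-level savings)

Standard: 1758416743 multiplications (1207^3). Strassen: 1977326743 multiplications (7^11, after padding to 2048x2048). Strassen reduces 8 recursive multiplications to 7 at each level.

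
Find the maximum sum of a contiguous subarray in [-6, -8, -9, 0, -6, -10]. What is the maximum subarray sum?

Using Kadane's algorithm on [-6, -8, -9, 0, -6, -10]:

Scanning through the array:
Position 1 (value -8): max_ending_here = -8, max_so_far = -6
Position 2 (value -9): max_ending_here = -9, max_so_far = -6
Position 3 (value 0): max_ending_here = 0, max_so_far = 0
Position 4 (value -6): max_ending_here = -6, max_so_far = 0
Position 5 (value -10): max_ending_here = -10, max_so_far = 0

Maximum subarray: [0]
Maximum sum: 0

The maximum subarray is [0] with sum 0. This subarray runs from index 3 to index 3.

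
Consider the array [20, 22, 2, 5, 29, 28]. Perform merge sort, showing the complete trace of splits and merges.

Merge sort trace:

Split: [20, 22, 2, 5, 29, 28] -> [20, 22, 2] and [5, 29, 28]
  Split: [20, 22, 2] -> [20] and [22, 2]
    Split: [22, 2] -> [22] and [2]
    Merge: [22] + [2] -> [2, 22]
  Merge: [20] + [2, 22] -> [2, 20, 22]
  Split: [5, 29, 28] -> [5] and [29, 28]
    Split: [29, 28] -> [29] and [28]
    Merge: [29] + [28] -> [28, 29]
  Merge: [5] + [28, 29] -> [5, 28, 29]
Merge: [2, 20, 22] + [5, 28, 29] -> [2, 5, 20, 22, 28, 29]

Final sorted array: [2, 5, 20, 22, 28, 29]

The merge sort proceeds by recursively splitting the array and merging sorted halves.
After all merges, the sorted array is [2, 5, 20, 22, 28, 29].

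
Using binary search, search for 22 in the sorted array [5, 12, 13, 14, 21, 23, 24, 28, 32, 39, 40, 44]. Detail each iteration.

Binary search for 22 in [5, 12, 13, 14, 21, 23, 24, 28, 32, 39, 40, 44]:

lo=0, hi=11, mid=5, arr[mid]=23 -> 23 > 22, search left half
lo=0, hi=4, mid=2, arr[mid]=13 -> 13 < 22, search right half
lo=3, hi=4, mid=3, arr[mid]=14 -> 14 < 22, search right half
lo=4, hi=4, mid=4, arr[mid]=21 -> 21 < 22, search right half
lo=5 > hi=4, target 22 not found

Binary search determines that 22 is not in the array after 4 comparisons. The search space was exhausted without finding the target.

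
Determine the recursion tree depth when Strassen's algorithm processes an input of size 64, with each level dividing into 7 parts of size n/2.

For divide and conquer with division factor 2:

Problem sizes at each level:
Level 0: 64
Level 1: 32
Level 2: 16
Level 3: 8
Level 4: 4
Level 5: 2
Level 6: 1

The root is level 0 and the size-1 base case is level 6 (the tree spans levels 0 through 6, i.e. 7 levels counting the root), so the depth is the number of divisions: log_2(64) = 6

The recursion tree depth is log_2(64) = 6. At each level, the problem size is divided by 2, so it takes 6 divisions to reduce to a base case of size 1. The algorithm makes 7 recursive calls at each level.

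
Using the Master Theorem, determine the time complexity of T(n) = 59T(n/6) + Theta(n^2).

Master Theorem for T(n) = 59T(n/6) + O(n^2):

a = 59, b = 6, c = 2
log_b(a) = log_6(59) = 2.2757

Case 1: c = 2 < log_6(59) = 2.2757
T(n) = O(n^(log_6 59))

For T(n) = 59T(n/6) + O(n^2): log_6(59) = 2.2757. This is Case 1 of the Master Theorem (c < log_b(a), work dominated by leaves), giving O(n^(log_6 59)).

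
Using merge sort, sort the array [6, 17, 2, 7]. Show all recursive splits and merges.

Merge sort trace:

Split: [6, 17, 2, 7] -> [6, 17] and [2, 7]
  Split: [6, 17] -> [6] and [17]
  Merge: [6] + [17] -> [6, 17]
  Split: [2, 7] -> [2] and [7]
  Merge: [2] + [7] -> [2, 7]
Merge: [6, 17] + [2, 7] -> [2, 6, 7, 17]

Final sorted array: [2, 6, 7, 17]

The merge sort proceeds by recursively splitting the array and merging sorted halves.
After all merges, the sorted array is [2, 6, 7, 17].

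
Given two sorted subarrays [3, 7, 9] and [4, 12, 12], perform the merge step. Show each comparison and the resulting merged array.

Merging process:

Compare 3 vs 4: take 3 from left. Merged: [3]
Compare 7 vs 4: take 4 from right. Merged: [3, 4]
Compare 7 vs 12: take 7 from left. Merged: [3, 4, 7]
Compare 9 vs 12: take 9 from left. Merged: [3, 4, 7, 9]
Append remaining from right: [12, 12]. Merged: [3, 4, 7, 9, 12, 12]

Final merged array: [3, 4, 7, 9, 12, 12]
Total comparisons: 4

The merged array is [3, 4, 7, 9, 12, 12], requiring 4 comparisons. The merge step runs in O(n) time where n is the total number of elements.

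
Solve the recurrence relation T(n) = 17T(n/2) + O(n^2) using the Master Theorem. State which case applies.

Master Theorem for T(n) = 17T(n/2) + O(n^2):

a = 17, b = 2, c = 2
log_b(a) = log_2(17) = 4.0875

Case 1: c = 2 < log_2(17) = 4.0875
T(n) = O(n^(log_2 17))

For T(n) = 17T(n/2) + O(n^2): log_2(17) = 4.0875. This is Case 1 of the Master Theorem (c < log_b(a), work dominated by leaves), giving O(n^(log_2 17)).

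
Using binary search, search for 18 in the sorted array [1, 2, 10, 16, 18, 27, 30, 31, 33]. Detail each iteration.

Binary search for 18 in [1, 2, 10, 16, 18, 27, 30, 31, 33]:

lo=0, hi=8, mid=4, arr[mid]=18 -> Found target at index 4!

Binary search finds 18 at index 4 after 1 comparisons. The search repeatedly halves the search space by comparing with the middle element.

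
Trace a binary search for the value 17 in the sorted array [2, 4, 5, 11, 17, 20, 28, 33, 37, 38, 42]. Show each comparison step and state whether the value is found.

Binary search for 17 in [2, 4, 5, 11, 17, 20, 28, 33, 37, 38, 42]:

lo=0, hi=10, mid=5, arr[mid]=20 -> 20 > 17, search left half
lo=0, hi=4, mid=2, arr[mid]=5 -> 5 < 17, search right half
lo=3, hi=4, mid=3, arr[mid]=11 -> 11 < 17, search right half
lo=4, hi=4, mid=4, arr[mid]=17 -> Found target at index 4!

Binary search finds 17 at index 4 after 4 comparisons. The search repeatedly halves the search space by comparing with the middle element.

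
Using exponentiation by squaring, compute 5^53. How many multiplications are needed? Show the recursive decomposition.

Computing 5^53 by squaring (build up from 5^1; each line after the first costs one multiplication):

5^1 = 5
5^2 = (5^1)^2 = 5^2 = 25
5^3 = 5 * 5^2 = 5 * 25 = 125
5^6 = (5^3)^2 = 125^2 = 15625
5^12 = (5^6)^2 = 15625^2 = 244140625
5^13 = 5 * 5^12 = 5 * 244140625 = 1220703125
5^26 = (5^13)^2 = 1220703125^2 = 1490116119384765625
5^52 = (5^26)^2 = 1490116119384765625^2 = 2220446049250313080847263336181640625
5^53 = 5 * 5^52 = 5 * 2220446049250313080847263336181640625 = 11102230246251565404236316680908203125

Result: 11102230246251565404236316680908203125
Multiplications needed: 8 (8 lines after 5^1)

5^53 = 11102230246251565404236316680908203125. Using exponentiation by squaring, this requires 8 multiplications. The key idea: if the exponent is even, square the half-power; if odd, multiply by the base once.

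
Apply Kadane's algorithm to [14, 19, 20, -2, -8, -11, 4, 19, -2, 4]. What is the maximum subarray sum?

Using Kadane's algorithm on [14, 19, 20, -2, -8, -11, 4, 19, -2, 4]:

Scanning through the array:
Position 1 (value 19): max_ending_here = 33, max_so_far = 33
Position 2 (value 20): max_ending_here = 53, max_so_far = 53
Position 3 (value -2): max_ending_here = 51, max_so_far = 53
Position 4 (value -8): max_ending_here = 43, max_so_far = 53
Position 5 (value -11): max_ending_here = 32, max_so_far = 53
Position 6 (value 4): max_ending_here = 36, max_so_far = 53
Position 7 (value 19): max_ending_here = 55, max_so_far = 55
Position 8 (value -2): max_ending_here = 53, max_so_far = 55
Position 9 (value 4): max_ending_here = 57, max_so_far = 57

Maximum subarray: [14, 19, 20, -2, -8, -11, 4, 19, -2, 4]
Maximum sum: 57

The maximum subarray is [14, 19, 20, -2, -8, -11, 4, 19, -2, 4] with sum 57. This subarray runs from index 0 to index 9.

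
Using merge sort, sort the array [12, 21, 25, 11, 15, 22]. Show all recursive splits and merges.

Merge sort trace:

Split: [12, 21, 25, 11, 15, 22] -> [12, 21, 25] and [11, 15, 22]
  Split: [12, 21, 25] -> [12] and [21, 25]
    Split: [21, 25] -> [21] and [25]
    Merge: [21] + [25] -> [21, 25]
  Merge: [12] + [21, 25] -> [12, 21, 25]
  Split: [11, 15, 22] -> [11] and [15, 22]
    Split: [15, 22] -> [15] and [22]
    Merge: [15] + [22] -> [15, 22]
  Merge: [11] + [15, 22] -> [11, 15, 22]
Merge: [12, 21, 25] + [11, 15, 22] -> [11, 12, 15, 21, 22, 25]

Final sorted array: [11, 12, 15, 21, 22, 25]

The merge sort proceeds by recursively splitting the array and merging sorted halves.
After all merges, the sorted array is [11, 12, 15, 21, 22, 25].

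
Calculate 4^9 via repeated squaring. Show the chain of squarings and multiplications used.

Computing 4^9 by squaring (build up from 4^1; each line after the first costs one multiplication):

4^1 = 4
4^2 = (4^1)^2 = 4^2 = 16
4^4 = (4^2)^2 = 16^2 = 256
4^8 = (4^4)^2 = 256^2 = 65536
4^9 = 4 * 4^8 = 4 * 65536 = 262144

Result: 262144
Multiplications needed: 4 (4 lines after 4^1)

4^9 = 262144. Using exponentiation by squaring, this requires 4 multiplications. The key idea: if the exponent is even, square the half-power; if odd, multiply by the base once.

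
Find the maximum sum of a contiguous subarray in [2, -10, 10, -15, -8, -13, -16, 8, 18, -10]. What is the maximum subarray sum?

Using Kadane's algorithm on [2, -10, 10, -15, -8, -13, -16, 8, 18, -10]:

Scanning through the array:
Position 1 (value -10): max_ending_here = -8, max_so_far = 2
Position 2 (value 10): max_ending_here = 10, max_so_far = 10
Position 3 (value -15): max_ending_here = -5, max_so_far = 10
Position 4 (value -8): max_ending_here = -8, max_so_far = 10
Position 5 (value -13): max_ending_here = -13, max_so_far = 10
Position 6 (value -16): max_ending_here = -16, max_so_far = 10
Position 7 (value 8): max_ending_here = 8, max_so_far = 10
Position 8 (value 18): max_ending_here = 26, max_so_far = 26
Position 9 (value -10): max_ending_here = 16, max_so_far = 26

Maximum subarray: [8, 18]
Maximum sum: 26

The maximum subarray is [8, 18] with sum 26. This subarray runs from index 7 to index 8.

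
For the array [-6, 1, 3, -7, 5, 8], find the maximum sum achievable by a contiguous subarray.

Using Kadane's algorithm on [-6, 1, 3, -7, 5, 8]:

Scanning through the array:
Position 1 (value 1): max_ending_here = 1, max_so_far = 1
Position 2 (value 3): max_ending_here = 4, max_so_far = 4
Position 3 (value -7): max_ending_here = -3, max_so_far = 4
Position 4 (value 5): max_ending_here = 5, max_so_far = 5
Position 5 (value 8): max_ending_here = 13, max_so_far = 13

Maximum subarray: [5, 8]
Maximum sum: 13

The maximum subarray is [5, 8] with sum 13. This subarray runs from index 4 to index 5.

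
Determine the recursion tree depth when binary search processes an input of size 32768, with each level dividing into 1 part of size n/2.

For divide and conquer with division factor 2:

Problem sizes at each level:
Level 0: 32768
Level 1: 16384
Level 2: 8192
Level 3: 4096
Level 4: 2048
Level 5: 1024
Level 6: 512
Level 7: 256
Level 8: 128
Level 9: 64
Level 10: 32
Level 11: 16
Level 12: 8
Level 13: 4
Level 14: 2
Level 15: 1

The root is level 0 and the size-1 base case is level 15 (the tree spans levels 0 through 15, i.e. 16 levels counting the root), so the depth is the number of divisions: log_2(32768) = 15

The recursion tree depth is log_2(32768) = 15. At each level, the problem size is divided by 2, so it takes 15 divisions to reduce to a base case of size 1. The algorithm makes 1 recursive call at each level.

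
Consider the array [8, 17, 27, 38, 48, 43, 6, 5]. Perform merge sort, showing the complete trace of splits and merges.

Merge sort trace:

Split: [8, 17, 27, 38, 48, 43, 6, 5] -> [8, 17, 27, 38] and [48, 43, 6, 5]
  Split: [8, 17, 27, 38] -> [8, 17] and [27, 38]
    Split: [8, 17] -> [8] and [17]
    Merge: [8] + [17] -> [8, 17]
    Split: [27, 38] -> [27] and [38]
    Merge: [27] + [38] -> [27, 38]
  Merge: [8, 17] + [27, 38] -> [8, 17, 27, 38]
  Split: [48, 43, 6, 5] -> [48, 43] and [6, 5]
    Split: [48, 43] -> [48] and [43]
    Merge: [48] + [43] -> [43, 48]
    Split: [6, 5] -> [6] and [5]
    Merge: [6] + [5] -> [5, 6]
  Merge: [43, 48] + [5, 6] -> [5, 6, 43, 48]
Merge: [8, 17, 27, 38] + [5, 6, 43, 48] -> [5, 6, 8, 17, 27, 38, 43, 48]

Final sorted array: [5, 6, 8, 17, 27, 38, 43, 48]

The merge sort proceeds by recursively splitting the array and merging sorted halves.
After all merges, the sorted array is [5, 6, 8, 17, 27, 38, 43, 48].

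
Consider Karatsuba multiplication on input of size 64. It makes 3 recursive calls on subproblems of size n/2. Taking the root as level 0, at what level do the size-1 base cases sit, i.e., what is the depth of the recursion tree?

For divide and conquer with division factor 2:

Problem sizes at each level:
Level 0: 64
Level 1: 32
Level 2: 16
Level 3: 8
Level 4: 4
Level 5: 2
Level 6: 1

The root is level 0 and the size-1 base case is level 6 (the tree spans levels 0 through 6, i.e. 7 levels counting the root), so the depth is the number of divisions: log_2(64) = 6

The recursion tree depth is log_2(64) = 6. At each level, the problem size is divided by 2, so it takes 6 divisions to reduce to a base case of size 1. The algorithm makes 3 recursive calls at each level.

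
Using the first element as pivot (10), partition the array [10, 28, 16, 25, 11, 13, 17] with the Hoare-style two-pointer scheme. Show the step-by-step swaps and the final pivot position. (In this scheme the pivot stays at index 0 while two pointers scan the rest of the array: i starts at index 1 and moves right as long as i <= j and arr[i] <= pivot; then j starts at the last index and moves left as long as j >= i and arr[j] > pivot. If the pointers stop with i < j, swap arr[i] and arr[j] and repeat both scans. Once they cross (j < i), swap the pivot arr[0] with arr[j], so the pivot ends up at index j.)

Hoare-style two-pointer partition with pivot = 10:

Initial array: [10, 28, 16, 25, 11, 13, 17]

Pointers start at i = 1, j = 6.
i ends at 1, j ends at 0: the pointers have crossed (j < i), so scanning stops.

j = 0, so swapping arr[0] with arr[j] leaves the pivot at position 0: [10, 28, 16, 25, 11, 13, 17]
Pivot position: 0

After partitioning with pivot 10, the array becomes [10, 28, 16, 25, 11, 13, 17]. The pivot is placed at index 0. All elements to the left of the pivot are <= 10, and all elements to the right are > 10.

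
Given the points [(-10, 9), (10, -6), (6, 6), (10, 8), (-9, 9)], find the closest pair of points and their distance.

Computing all pairwise distances among 5 points:

d((-10, 9), (10, -6)) = 25.0
d((-10, 9), (6, 6)) = 16.2788
d((-10, 9), (10, 8)) = 20.025
d((-10, 9), (-9, 9)) = 1.0 <-- minimum
d((10, -6), (6, 6)) = 12.6491
d((10, -6), (10, 8)) = 14.0
d((10, -6), (-9, 9)) = 24.2074
d((6, 6), (10, 8)) = 4.4721
d((6, 6), (-9, 9)) = 15.2971
d((10, 8), (-9, 9)) = 19.0263

Closest pair: (-10, 9) and (-9, 9) with distance 1.0

The closest pair is (-10, 9) and (-9, 9) with Euclidean distance 1.0. For 5 points, brute-force pairwise comparison is shown above. For large n, the divide-and-conquer algorithm (sort by x, recurse on halves, check the dividing strip) achieves O(n log n).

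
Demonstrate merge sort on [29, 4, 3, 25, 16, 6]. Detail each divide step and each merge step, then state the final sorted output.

Merge sort trace:

Split: [29, 4, 3, 25, 16, 6] -> [29, 4, 3] and [25, 16, 6]
  Split: [29, 4, 3] -> [29] and [4, 3]
    Split: [4, 3] -> [4] and [3]
    Merge: [4] + [3] -> [3, 4]
  Merge: [29] + [3, 4] -> [3, 4, 29]
  Split: [25, 16, 6] -> [25] and [16, 6]
    Split: [16, 6] -> [16] and [6]
    Merge: [16] + [6] -> [6, 16]
  Merge: [25] + [6, 16] -> [6, 16, 25]
Merge: [3, 4, 29] + [6, 16, 25] -> [3, 4, 6, 16, 25, 29]

Final sorted array: [3, 4, 6, 16, 25, 29]

The merge sort proceeds by recursively splitting the array and merging sorted halves.
After all merges, the sorted array is [3, 4, 6, 16, 25, 29].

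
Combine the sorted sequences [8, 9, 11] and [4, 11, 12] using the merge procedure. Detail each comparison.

Merging process:

Compare 8 vs 4: take 4 from right. Merged: [4]
Compare 8 vs 11: take 8 from left. Merged: [4, 8]
Compare 9 vs 11: take 9 from left. Merged: [4, 8, 9]
Compare 11 vs 11: take 11 from left. Merged: [4, 8, 9, 11]
Append remaining from right: [11, 12]. Merged: [4, 8, 9, 11, 11, 12]

Final merged array: [4, 8, 9, 11, 11, 12]
Total comparisons: 4

The merged array is [4, 8, 9, 11, 11, 12], requiring 4 comparisons. The merge step runs in O(n) time where n is the total number of elements.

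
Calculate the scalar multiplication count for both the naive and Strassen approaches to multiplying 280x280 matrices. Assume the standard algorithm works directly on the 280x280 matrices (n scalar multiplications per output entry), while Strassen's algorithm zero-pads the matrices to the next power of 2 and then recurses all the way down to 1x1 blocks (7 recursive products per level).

Matrix multiplication for 280x280 matrices:

Strassen's algorithm requires power-of-2 dimensions. Pad 280x280 to 512x512 (next power of 2).

Standard algorithm: 280^3 = 21952000 multiplications
Strassen's algorithm: 7^(log2(512)) = 7^9 = 40353607 multiplications
Difference: 21952000 - 40353607 = -18401607 (Strassen uses MORE here due to padding overhead — for small or just-over-power-of-2 n, padding can outweigh the per-level savings)

Standard: 21952000 multiplications (280^3). Strassen: 40353607 multiplications (7^9, after padding to 512x512). Strassen reduces 8 recursive multiplications to 7 at each level.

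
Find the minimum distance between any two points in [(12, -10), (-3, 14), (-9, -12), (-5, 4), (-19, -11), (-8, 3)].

Computing all pairwise distances among 6 points:

d((12, -10), (-3, 14)) = 28.3019
d((12, -10), (-9, -12)) = 21.095
d((12, -10), (-5, 4)) = 22.0227
d((12, -10), (-19, -11)) = 31.0161
d((12, -10), (-8, 3)) = 23.8537
d((-3, 14), (-9, -12)) = 26.6833
d((-3, 14), (-5, 4)) = 10.198
d((-3, 14), (-19, -11)) = 29.6816
d((-3, 14), (-8, 3)) = 12.083
d((-9, -12), (-5, 4)) = 16.4924
d((-9, -12), (-19, -11)) = 10.0499
d((-9, -12), (-8, 3)) = 15.0333
d((-5, 4), (-19, -11)) = 20.5183
d((-5, 4), (-8, 3)) = 3.1623 <-- minimum
d((-19, -11), (-8, 3)) = 17.8045

Closest pair: (-5, 4) and (-8, 3) with distance 3.1623

The closest pair is (-5, 4) and (-8, 3) with Euclidean distance 3.1623. For 6 points, brute-force pairwise comparison is shown above. For large n, the divide-and-conquer algorithm (sort by x, recurse on halves, check the dividing strip) achieves O(n log n).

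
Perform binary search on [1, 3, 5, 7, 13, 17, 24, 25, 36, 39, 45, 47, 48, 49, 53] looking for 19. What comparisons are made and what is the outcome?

Binary search for 19 in [1, 3, 5, 7, 13, 17, 24, 25, 36, 39, 45, 47, 48, 49, 53]:

lo=0, hi=14, mid=7, arr[mid]=25 -> 25 > 19, search left half
lo=0, hi=6, mid=3, arr[mid]=7 -> 7 < 19, search right half
lo=4, hi=6, mid=5, arr[mid]=17 -> 17 < 19, search right half
lo=6, hi=6, mid=6, arr[mid]=24 -> 24 > 19, search left half
lo=6 > hi=5, target 19 not found

Binary search determines that 19 is not in the array after 4 comparisons. The search space was exhausted without finding the target.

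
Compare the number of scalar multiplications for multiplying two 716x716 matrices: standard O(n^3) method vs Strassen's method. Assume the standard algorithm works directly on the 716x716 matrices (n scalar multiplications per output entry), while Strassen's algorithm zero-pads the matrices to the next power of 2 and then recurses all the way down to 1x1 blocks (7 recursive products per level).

Matrix multiplication for 716x716 matrices:

Strassen's algorithm requires power-of-2 dimensions. Pad 716x716 to 1024x1024 (next power of 2).

Standard algorithm: 716^3 = 367061696 multiplications
Strassen's algorithm: 7^(log2(1024)) = 7^10 = 282475249 multiplications
Savings: 367061696 - 282475249 = 84586447 multiplications

Standard: 367061696 multiplications (716^3). Strassen: 282475249 multiplications (7^10, after padding to 1024x1024). Strassen reduces 8 recursive multiplications to 7 at each level.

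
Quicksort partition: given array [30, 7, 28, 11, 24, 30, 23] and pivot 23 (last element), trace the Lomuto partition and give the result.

Lomuto partition with pivot = 23:

Initial array: [30, 7, 28, 11, 24, 30, 23]

arr[0]=30 > 23: no swap
arr[1]=7 <= 23: swap with position 0, array becomes [7, 30, 28, 11, 24, 30, 23]
arr[2]=28 > 23: no swap
arr[3]=11 <= 23: swap with position 1, array becomes [7, 11, 28, 30, 24, 30, 23]
arr[4]=24 > 23: no swap
arr[5]=30 > 23: no swap

Place pivot at position 2: [7, 11, 23, 30, 24, 30, 28]
Pivot position: 2

After partitioning with pivot 23, the array becomes [7, 11, 23, 30, 24, 30, 28]. The pivot is placed at index 2. All elements to the left of the pivot are <= 23, and all elements to the right are > 23.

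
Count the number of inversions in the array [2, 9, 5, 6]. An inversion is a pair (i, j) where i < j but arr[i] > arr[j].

Finding inversions in [2, 9, 5, 6]:

(1, 2): arr[1]=9 > arr[2]=5
(1, 3): arr[1]=9 > arr[3]=6

Total inversions: 2

The array has 2 inversion(s): (1,2), (1,3). Each pair (i,j) satisfies i < j and arr[i] > arr[j].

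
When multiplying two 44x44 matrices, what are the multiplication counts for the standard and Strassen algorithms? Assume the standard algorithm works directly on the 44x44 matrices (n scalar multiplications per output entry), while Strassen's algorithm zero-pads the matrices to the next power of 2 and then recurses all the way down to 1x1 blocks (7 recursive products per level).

Matrix multiplication for 44x44 matrices:

Strassen's algorithm requires power-of-2 dimensions. Pad 44x44 to 64x64 (next power of 2).

Standard algorithm: 44^3 = 85184 multiplications
Strassen's algorithm: 7^(log2(64)) = 7^6 = 117649 multiplications
Difference: 85184 - 117649 = -32465 (Strassen uses MORE here due to padding overhead — for small or just-over-power-of-2 n, padding can outweigh the per-level savings)

Standard: 85184 multiplications (44^3). Strassen: 117649 multiplications (7^6, after padding to 64x64). Strassen reduces 8 recursive multiplications to 7 at each level.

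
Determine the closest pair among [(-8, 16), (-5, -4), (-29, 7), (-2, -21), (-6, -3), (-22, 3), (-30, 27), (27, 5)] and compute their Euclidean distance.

Computing all pairwise distances among 8 points:

d((-8, 16), (-5, -4)) = 20.2237
d((-8, 16), (-29, 7)) = 22.8473
d((-8, 16), (-2, -21)) = 37.4833
d((-8, 16), (-6, -3)) = 19.105
d((-8, 16), (-22, 3)) = 19.105
d((-8, 16), (-30, 27)) = 24.5967
d((-8, 16), (27, 5)) = 36.6879
d((-5, -4), (-29, 7)) = 26.4008
d((-5, -4), (-2, -21)) = 17.2627
d((-5, -4), (-6, -3)) = 1.4142 <-- minimum
d((-5, -4), (-22, 3)) = 18.3848
d((-5, -4), (-30, 27)) = 39.8246
d((-5, -4), (27, 5)) = 33.2415
d((-29, 7), (-2, -21)) = 38.8973
d((-29, 7), (-6, -3)) = 25.0799
d((-29, 7), (-22, 3)) = 8.0623
d((-29, 7), (-30, 27)) = 20.025
d((-29, 7), (27, 5)) = 56.0357
d((-2, -21), (-6, -3)) = 18.4391
d((-2, -21), (-22, 3)) = 31.241
d((-2, -21), (-30, 27)) = 55.5698
d((-2, -21), (27, 5)) = 38.9487
d((-6, -3), (-22, 3)) = 17.088
d((-6, -3), (-30, 27)) = 38.4187
d((-6, -3), (27, 5)) = 33.9559
d((-22, 3), (-30, 27)) = 25.2982
d((-22, 3), (27, 5)) = 49.0408
d((-30, 27), (27, 5)) = 61.0983

Closest pair: (-5, -4) and (-6, -3) with distance 1.4142

The closest pair is (-5, -4) and (-6, -3) with Euclidean distance 1.4142. For 8 points, brute-force pairwise comparison is shown above. For large n, the divide-and-conquer algorithm (sort by x, recurse on halves, check the dividing strip) achieves O(n log n).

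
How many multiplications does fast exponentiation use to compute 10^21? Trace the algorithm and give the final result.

Computing 10^21 by squaring (build up from 10^1; each line after the first costs one multiplication):

10^1 = 10
10^2 = (10^1)^2 = 10^2 = 100
10^4 = (10^2)^2 = 100^2 = 10000
10^5 = 10 * 10^4 = 10 * 10000 = 100000
10^10 = (10^5)^2 = 100000^2 = 10000000000
10^20 = (10^10)^2 = 10000000000^2 = 100000000000000000000
10^21 = 10 * 10^20 = 10 * 100000000000000000000 = 1000000000000000000000

Result: 1000000000000000000000
Multiplications needed: 6 (6 lines after 10^1)

10^21 = 1000000000000000000000. Using exponentiation by squaring, this requires 6 multiplications. The key idea: if the exponent is even, square the half-power; if odd, multiply by the base once.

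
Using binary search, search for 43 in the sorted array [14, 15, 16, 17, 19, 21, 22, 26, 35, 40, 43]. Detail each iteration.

Binary search for 43 in [14, 15, 16, 17, 19, 21, 22, 26, 35, 40, 43]:

lo=0, hi=10, mid=5, arr[mid]=21 -> 21 < 43, search right half
lo=6, hi=10, mid=8, arr[mid]=35 -> 35 < 43, search right half
lo=9, hi=10, mid=9, arr[mid]=40 -> 40 < 43, search right half
lo=10, hi=10, mid=10, arr[mid]=43 -> Found target at index 10!

Binary search finds 43 at index 10 after 4 comparisons. The search repeatedly halves the search space by comparing with the middle element.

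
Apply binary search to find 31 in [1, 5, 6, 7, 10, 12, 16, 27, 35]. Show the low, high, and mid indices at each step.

Binary search for 31 in [1, 5, 6, 7, 10, 12, 16, 27, 35]:

lo=0, hi=8, mid=4, arr[mid]=10 -> 10 < 31, search right half
lo=5, hi=8, mid=6, arr[mid]=16 -> 16 < 31, search right half
lo=7, hi=8, mid=7, arr[mid]=27 -> 27 < 31, search right half
lo=8, hi=8, mid=8, arr[mid]=35 -> 35 > 31, search left half
lo=8 > hi=7, target 31 not found

Binary search determines that 31 is not in the array after 4 comparisons. The search space was exhausted without finding the target.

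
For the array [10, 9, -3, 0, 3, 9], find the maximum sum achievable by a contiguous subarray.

Using Kadane's algorithm on [10, 9, -3, 0, 3, 9]:

Scanning through the array:
Position 1 (value 9): max_ending_here = 19, max_so_far = 19
Position 2 (value -3): max_ending_here = 16, max_so_far = 19
Position 3 (value 0): max_ending_here = 16, max_so_far = 19
Position 4 (value 3): max_ending_here = 19, max_so_far = 19
Position 5 (value 9): max_ending_here = 28, max_so_far = 28

Maximum subarray: [10, 9, -3, 0, 3, 9]
Maximum sum: 28

The maximum subarray is [10, 9, -3, 0, 3, 9] with sum 28. This subarray runs from index 0 to index 5.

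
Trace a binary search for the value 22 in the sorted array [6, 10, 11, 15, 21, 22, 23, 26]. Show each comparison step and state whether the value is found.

Binary search for 22 in [6, 10, 11, 15, 21, 22, 23, 26]:

lo=0, hi=7, mid=3, arr[mid]=15 -> 15 < 22, search right half
lo=4, hi=7, mid=5, arr[mid]=22 -> Found target at index 5!

Binary search finds 22 at index 5 after 2 comparisons. The search repeatedly halves the search space by comparing with the middle element.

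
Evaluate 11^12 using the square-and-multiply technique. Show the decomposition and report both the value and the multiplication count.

Computing 11^12 by squaring (build up from 11^1; each line after the first costs one multiplication):

11^1 = 11
11^2 = (11^1)^2 = 11^2 = 121
11^3 = 11 * 11^2 = 11 * 121 = 1331
11^6 = (11^3)^2 = 1331^2 = 1771561
11^12 = (11^6)^2 = 1771561^2 = 3138428376721

Result: 3138428376721
Multiplications needed: 4 (4 lines after 11^1)

11^12 = 3138428376721. Using exponentiation by squaring, this requires 4 multiplications. The key idea: if the exponent is even, square the half-power; if odd, multiply by the base once.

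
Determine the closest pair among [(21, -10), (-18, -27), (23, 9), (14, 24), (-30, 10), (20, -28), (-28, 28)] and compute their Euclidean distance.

Computing all pairwise distances among 7 points:

d((21, -10), (-18, -27)) = 42.5441
d((21, -10), (23, 9)) = 19.105
d((21, -10), (14, 24)) = 34.7131
d((21, -10), (-30, 10)) = 54.7814
d((21, -10), (20, -28)) = 18.0278
d((21, -10), (-28, 28)) = 62.0081
d((-18, -27), (23, 9)) = 54.5619
d((-18, -27), (14, 24)) = 60.208
d((-18, -27), (-30, 10)) = 38.8973
d((-18, -27), (20, -28)) = 38.0132
d((-18, -27), (-28, 28)) = 55.9017
d((23, 9), (14, 24)) = 17.4929 <-- minimum
d((23, 9), (-30, 10)) = 53.0094
d((23, 9), (20, -28)) = 37.1214
d((23, 9), (-28, 28)) = 54.4243
d((14, 24), (-30, 10)) = 46.1736
d((14, 24), (20, -28)) = 52.345
d((14, 24), (-28, 28)) = 42.19
d((-30, 10), (20, -28)) = 62.8013
d((-30, 10), (-28, 28)) = 18.1108
d((20, -28), (-28, 28)) = 73.7564

Closest pair: (23, 9) and (14, 24) with distance 17.4929

The closest pair is (23, 9) and (14, 24) with Euclidean distance 17.4929. For 7 points, brute-force pairwise comparison is shown above. For large n, the divide-and-conquer algorithm (sort by x, recurse on halves, check the dividing strip) achieves O(n log n).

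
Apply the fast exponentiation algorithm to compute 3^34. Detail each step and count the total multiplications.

Computing 3^34 by squaring (build up from 3^1; each line after the first costs one multiplication):

3^1 = 3
3^2 = (3^1)^2 = 3^2 = 9
3^4 = (3^2)^2 = 9^2 = 81
3^8 = (3^4)^2 = 81^2 = 6561
3^16 = (3^8)^2 = 6561^2 = 43046721
3^17 = 3 * 3^16 = 3 * 43046721 = 129140163
3^34 = (3^17)^2 = 129140163^2 = 16677181699666569

Result: 16677181699666569
Multiplications needed: 6 (6 lines after 3^1)

3^34 = 16677181699666569. Using exponentiation by squaring, this requires 6 multiplications. The key idea: if the exponent is even, square the half-power; if odd, multiply by the base once.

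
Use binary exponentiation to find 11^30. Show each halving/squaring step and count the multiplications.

Computing 11^30 by squaring (build up from 11^1; each line after the first costs one multiplication):

11^1 = 11
11^2 = (11^1)^2 = 11^2 = 121
11^3 = 11 * 11^2 = 11 * 121 = 1331
11^6 = (11^3)^2 = 1331^2 = 1771561
11^7 = 11 * 11^6 = 11 * 1771561 = 19487171
11^14 = (11^7)^2 = 19487171^2 = 379749833583241
11^15 = 11 * 11^14 = 11 * 379749833583241 = 4177248169415651
11^30 = (11^15)^2 = 4177248169415651^2 = 17449402268886407318558803753801

Result: 17449402268886407318558803753801
Multiplications needed: 7 (7 lines after 11^1)

11^30 = 17449402268886407318558803753801. Using exponentiation by squaring, this requires 7 multiplications. The key idea: if the exponent is even, square the half-power; if odd, multiply by the base once.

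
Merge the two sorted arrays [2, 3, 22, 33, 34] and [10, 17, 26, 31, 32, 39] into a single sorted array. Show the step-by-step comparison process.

Merging process:

Compare 2 vs 10: take 2 from left. Merged: [2]
Compare 3 vs 10: take 3 from left. Merged: [2, 3]
Compare 22 vs 10: take 10 from right. Merged: [2, 3, 10]
Compare 22 vs 17: take 17 from right. Merged: [2, 3, 10, 17]
Compare 22 vs 26: take 22 from left. Merged: [2, 3, 10, 17, 22]
Compare 33 vs 26: take 26 from right. Merged: [2, 3, 10, 17, 22, 26]
Compare 33 vs 31: take 31 from right. Merged: [2, 3, 10, 17, 22, 26, 31]
Compare 33 vs 32: take 32 from right. Merged: [2, 3, 10, 17, 22, 26, 31, 32]
Compare 33 vs 39: take 33 from left. Merged: [2, 3, 10, 17, 22, 26, 31, 32, 33]
Compare 34 vs 39: take 34 from left. Merged: [2, 3, 10, 17, 22, 26, 31, 32, 33, 34]
Append remaining from right: [39]. Merged: [2, 3, 10, 17, 22, 26, 31, 32, 33, 34, 39]

Final merged array: [2, 3, 10, 17, 22, 26, 31, 32, 33, 34, 39]
Total comparisons: 10

The merged array is [2, 3, 10, 17, 22, 26, 31, 32, 33, 34, 39], requiring 10 comparisons. The merge step runs in O(n) time where n is the total number of elements.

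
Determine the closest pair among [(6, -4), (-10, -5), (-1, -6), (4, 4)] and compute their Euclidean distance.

Computing all pairwise distances among 4 points:

d((6, -4), (-10, -5)) = 16.0312
d((6, -4), (-1, -6)) = 7.2801 <-- minimum
d((6, -4), (4, 4)) = 8.2462
d((-10, -5), (-1, -6)) = 9.0554
d((-10, -5), (4, 4)) = 16.6433
d((-1, -6), (4, 4)) = 11.1803

Closest pair: (6, -4) and (-1, -6) with distance 7.2801

The closest pair is (6, -4) and (-1, -6) with Euclidean distance 7.2801. For 4 points, brute-force pairwise comparison is shown above. For large n, the divide-and-conquer algorithm (sort by x, recurse on halves, check the dividing strip) achieves O(n log n).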